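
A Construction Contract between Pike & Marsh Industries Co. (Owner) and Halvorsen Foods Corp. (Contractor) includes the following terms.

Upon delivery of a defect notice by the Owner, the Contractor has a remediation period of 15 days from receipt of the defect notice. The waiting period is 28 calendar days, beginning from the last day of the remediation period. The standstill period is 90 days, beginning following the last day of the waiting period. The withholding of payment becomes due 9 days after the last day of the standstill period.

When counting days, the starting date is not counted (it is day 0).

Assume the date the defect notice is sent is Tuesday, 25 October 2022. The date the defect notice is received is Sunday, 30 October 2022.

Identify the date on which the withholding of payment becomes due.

The last day of the remediation period: 30 October 2022 + 15 days = 14 November 2022.
The last day of the waiting period: 28 calendar days after 14 November 2022 is 12 December 2022.
The last day of the standstill period: 90 calendar days after 12 December 2022 is 12 March 2023.
The date on which the withholding of payment becomes due: 12 March 2023 + 9 days = 21 March 2023.

21 March 2023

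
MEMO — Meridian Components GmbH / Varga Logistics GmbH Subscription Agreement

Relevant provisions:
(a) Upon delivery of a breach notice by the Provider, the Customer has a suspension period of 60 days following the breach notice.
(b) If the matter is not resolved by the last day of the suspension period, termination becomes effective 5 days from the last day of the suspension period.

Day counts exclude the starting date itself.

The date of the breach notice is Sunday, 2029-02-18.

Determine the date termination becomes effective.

Adding 60 calendar days to 2029-02-18 gives 2029-04-19, which is the last day of the suspension period.
Adding 5 calendar days to 2029-04-19 gives 2029-04-24, which is the date termination becomes effective.

2029-04-24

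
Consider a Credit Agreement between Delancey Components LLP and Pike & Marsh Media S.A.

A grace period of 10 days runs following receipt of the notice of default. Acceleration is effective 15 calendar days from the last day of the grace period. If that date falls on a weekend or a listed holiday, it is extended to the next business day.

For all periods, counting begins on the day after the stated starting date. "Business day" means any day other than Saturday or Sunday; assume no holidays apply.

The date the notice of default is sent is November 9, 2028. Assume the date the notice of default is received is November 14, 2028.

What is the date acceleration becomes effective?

December 11, 2028

The last day of the grace period: November 14, 2028 + 10 days = November 24, 2028.
The date acceleration becomes effective: November 24, 2028 + 15 days = December 9, 2028. That falls on a Saturday, so it rolls to the next business day, Monday, December 11, 2028.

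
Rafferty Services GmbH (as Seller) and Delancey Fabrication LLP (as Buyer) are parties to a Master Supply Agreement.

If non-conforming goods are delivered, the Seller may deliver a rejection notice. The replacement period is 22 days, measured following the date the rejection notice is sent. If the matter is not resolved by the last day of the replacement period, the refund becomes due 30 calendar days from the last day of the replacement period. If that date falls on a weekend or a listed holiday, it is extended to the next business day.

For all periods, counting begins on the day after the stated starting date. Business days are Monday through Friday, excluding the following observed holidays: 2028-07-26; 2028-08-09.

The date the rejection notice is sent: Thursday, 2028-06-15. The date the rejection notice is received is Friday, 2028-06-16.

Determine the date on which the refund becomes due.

The last day of the replacement period: 2028-06-15 + 22 days = 2028-07-07.
The date on which the refund becomes due: 2028-07-07 + 30 days = 2028-08-06. That falls on a Sunday, so it rolls to the next business day, Monday, 2028-08-07.

2028-08-07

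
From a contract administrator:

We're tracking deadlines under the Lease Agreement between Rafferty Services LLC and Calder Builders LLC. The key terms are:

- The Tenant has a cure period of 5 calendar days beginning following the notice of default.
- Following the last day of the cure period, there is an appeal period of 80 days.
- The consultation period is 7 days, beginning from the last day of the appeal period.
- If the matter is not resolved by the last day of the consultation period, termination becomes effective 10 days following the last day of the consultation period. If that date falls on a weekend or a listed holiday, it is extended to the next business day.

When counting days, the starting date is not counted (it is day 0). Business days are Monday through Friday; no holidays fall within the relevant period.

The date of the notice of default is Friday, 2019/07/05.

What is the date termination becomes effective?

Adding 5 calendar days to 2019/07/05 gives 2019/07/10, which is the last day of the cure period.
The last day of the appeal period: 80 calendar days after 2019/07/10 is 2019/09/28.
The last day of the consultation period: 2019/09/28 + 7 days = 2019/10/05.
The date termination becomes effective: 2019/10/05 + 10 days = 2019/10/15. 2019/10/15 is a Tuesday, so no roll-forward applies.

2019/10/15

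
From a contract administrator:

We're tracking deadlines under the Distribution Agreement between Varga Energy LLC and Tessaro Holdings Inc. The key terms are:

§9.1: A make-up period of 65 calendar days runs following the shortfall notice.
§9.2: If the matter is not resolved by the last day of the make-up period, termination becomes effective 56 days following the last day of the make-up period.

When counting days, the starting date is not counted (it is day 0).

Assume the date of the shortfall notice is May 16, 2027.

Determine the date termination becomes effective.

September 14, 2027

Adding 65 calendar days to May 16, 2027 gives July 20, 2027, which is the last day of the make-up period.
Adding 56 calendar days to July 20, 2027 gives September 14, 2027, which is the date termination becomes effective.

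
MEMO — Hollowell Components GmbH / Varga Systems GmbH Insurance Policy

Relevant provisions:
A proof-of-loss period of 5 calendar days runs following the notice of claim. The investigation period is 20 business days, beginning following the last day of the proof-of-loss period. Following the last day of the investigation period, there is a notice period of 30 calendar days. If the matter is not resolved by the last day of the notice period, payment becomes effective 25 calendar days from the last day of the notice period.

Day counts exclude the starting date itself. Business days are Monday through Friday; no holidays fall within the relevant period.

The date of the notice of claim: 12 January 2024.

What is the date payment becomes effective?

Adding 5 calendar days to 12 January 2024 gives 17 January 2024, which is the last day of the proof-of-loss period.
The last day of the investigation period: counting 20 business days from Wednesday, 17 January 2024 (Jan 18, Jan 19, Jan 22, Jan 23, …, Feb 12, Feb 13, Feb 14, skipping weekends) reaches Wednesday, 14 February 2024.
The last day of the notice period: 14 February 2024 + 30 days = 15 March 2024.
The date payment becomes effective: 15 March 2024 + 25 days = 9 April 2024.

9 April 2024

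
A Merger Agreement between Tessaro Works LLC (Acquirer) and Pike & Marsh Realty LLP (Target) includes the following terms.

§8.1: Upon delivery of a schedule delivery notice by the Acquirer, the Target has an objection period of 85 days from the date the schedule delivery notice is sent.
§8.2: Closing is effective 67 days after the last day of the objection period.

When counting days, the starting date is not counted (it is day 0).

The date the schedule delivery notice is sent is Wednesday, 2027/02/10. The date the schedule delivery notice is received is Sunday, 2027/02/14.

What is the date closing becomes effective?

The last day of the objection period: 2027/02/10 + 85 days = 2027/05/06.
The date closing becomes effective: 67 calendar days after 2027/05/06 is 2027/07/12.

2027/07/12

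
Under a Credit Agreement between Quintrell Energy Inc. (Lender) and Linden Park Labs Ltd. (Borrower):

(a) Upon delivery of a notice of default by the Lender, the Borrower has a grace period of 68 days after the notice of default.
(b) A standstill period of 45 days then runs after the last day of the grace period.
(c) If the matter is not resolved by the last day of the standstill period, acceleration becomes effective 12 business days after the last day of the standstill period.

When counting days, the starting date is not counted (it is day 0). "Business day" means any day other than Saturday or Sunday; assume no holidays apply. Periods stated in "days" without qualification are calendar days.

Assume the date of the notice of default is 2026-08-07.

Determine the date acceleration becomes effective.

2026-12-15

The last day of the grace period: 68 calendar days after 2026-08-07 is 2026-10-14.
Adding 45 calendar days to 2026-10-14 gives 2026-11-28, which is the last day of the standstill period.
The date acceleration becomes effective: 12 business days after Saturday, 2026-11-28, skipping weekends — Nov 30, Dec 1, Dec 2, Dec 3, …, Dec 11, Dec 14, Dec 15 — lands on Tuesday, 2026-12-15.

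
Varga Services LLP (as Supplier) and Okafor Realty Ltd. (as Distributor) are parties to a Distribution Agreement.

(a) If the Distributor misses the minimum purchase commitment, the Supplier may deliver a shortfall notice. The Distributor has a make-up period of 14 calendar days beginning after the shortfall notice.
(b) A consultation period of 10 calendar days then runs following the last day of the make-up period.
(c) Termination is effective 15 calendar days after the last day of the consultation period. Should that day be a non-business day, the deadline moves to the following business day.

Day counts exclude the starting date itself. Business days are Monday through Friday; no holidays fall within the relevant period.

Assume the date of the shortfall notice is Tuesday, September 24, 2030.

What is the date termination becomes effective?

The last day of the make-up period: 14 calendar days after September 24, 2030 is October 8, 2030.
Adding 10 calendar days to October 8, 2030 gives October 18, 2030, which is the last day of the consultation period.
The date termination becomes effective: October 18, 2030 + 15 days = November 2, 2030. That falls on a Saturday, so it rolls to the next business day, Monday, November 4, 2030.

November 4, 2030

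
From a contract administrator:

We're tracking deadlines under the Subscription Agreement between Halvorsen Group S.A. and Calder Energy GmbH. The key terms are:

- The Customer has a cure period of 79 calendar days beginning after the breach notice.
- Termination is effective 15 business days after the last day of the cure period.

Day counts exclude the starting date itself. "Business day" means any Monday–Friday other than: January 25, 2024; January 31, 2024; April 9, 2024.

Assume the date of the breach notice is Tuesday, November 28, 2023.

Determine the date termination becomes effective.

Adding 79 calendar days to November 28, 2023 gives February 15, 2024, which is the last day of the cure period.
From Thursday, February 15, 2024, 15 business days (Feb 16, Feb 19, Feb 20, Feb 21, …, Mar 5, Mar 6, Mar 7, skipping weekends) brings us to Thursday, March 7, 2024, which is the date termination becomes effective.

March 7, 2024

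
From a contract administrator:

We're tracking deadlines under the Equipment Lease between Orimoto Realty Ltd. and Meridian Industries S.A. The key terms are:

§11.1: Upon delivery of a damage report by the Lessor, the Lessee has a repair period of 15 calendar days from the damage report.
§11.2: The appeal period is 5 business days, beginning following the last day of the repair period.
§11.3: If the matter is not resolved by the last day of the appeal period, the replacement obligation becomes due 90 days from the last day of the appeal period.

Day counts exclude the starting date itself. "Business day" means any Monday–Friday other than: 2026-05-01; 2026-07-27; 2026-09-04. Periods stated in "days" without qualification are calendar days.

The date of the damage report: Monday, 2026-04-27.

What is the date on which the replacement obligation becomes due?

The last day of the repair period: 15 calendar days after 2026-04-27 is 2026-05-12.
From Tuesday, 2026-05-12, 5 business days (May 13, May 14, May 15, May 18, May 19, skipping weekends) brings us to Tuesday, 2026-05-19, which is the last day of the appeal period.
Adding 90 calendar days to 2026-05-19 gives 2026-08-17, which is the date on which the replacement obligation becomes due.

2026-08-17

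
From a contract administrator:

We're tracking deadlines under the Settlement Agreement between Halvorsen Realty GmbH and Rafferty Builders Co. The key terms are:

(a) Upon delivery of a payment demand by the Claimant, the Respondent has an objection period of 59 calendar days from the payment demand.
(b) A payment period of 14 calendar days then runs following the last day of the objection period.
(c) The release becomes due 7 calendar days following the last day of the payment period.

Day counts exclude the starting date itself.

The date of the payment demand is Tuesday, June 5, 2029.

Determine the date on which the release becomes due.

August 24, 2029

Adding 59 calendar days to June 5, 2029 gives August 3, 2029, which is the last day of the objection period.
The last day of the payment period: 14 calendar days after August 3, 2029 is August 17, 2029.
The date on which the release becomes due: 7 calendar days after August 17, 2029 is August 24, 2029.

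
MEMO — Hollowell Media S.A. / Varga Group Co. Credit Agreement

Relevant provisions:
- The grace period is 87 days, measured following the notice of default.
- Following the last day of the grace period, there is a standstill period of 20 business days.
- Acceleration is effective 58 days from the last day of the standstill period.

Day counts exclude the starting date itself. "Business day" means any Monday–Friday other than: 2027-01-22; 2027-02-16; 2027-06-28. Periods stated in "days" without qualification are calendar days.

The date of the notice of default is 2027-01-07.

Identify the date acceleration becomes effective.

2027-06-27

The last day of the grace period: 2027-01-07 + 87 days = 2027-04-04.
The last day of the standstill period: counting 20 business days from Sunday, 2027-04-04 (Apr 5, Apr 6, Apr 7, Apr 8, …, Apr 28, Apr 29, Apr 30, skipping weekends) reaches Friday, 2027-04-30.
The date acceleration becomes effective: 2027-04-30 + 58 days = 2027-06-27.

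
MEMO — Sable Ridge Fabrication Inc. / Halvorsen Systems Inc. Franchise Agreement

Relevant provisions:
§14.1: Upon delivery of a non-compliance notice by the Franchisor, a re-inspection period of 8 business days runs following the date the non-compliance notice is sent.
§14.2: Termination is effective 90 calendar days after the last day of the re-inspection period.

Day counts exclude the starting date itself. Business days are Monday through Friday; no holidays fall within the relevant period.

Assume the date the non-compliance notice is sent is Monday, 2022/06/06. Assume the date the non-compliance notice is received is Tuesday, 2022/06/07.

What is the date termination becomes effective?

From Monday, 2022/06/06, 8 business days (Jun 7, Jun 8, Jun 9, Jun 10, Jun 13, Jun 14, Jun 15, Jun 16, skipping weekends) brings us to Thursday, 2022/06/16, which is the last day of the re-inspection period.
The date termination becomes effective: 90 calendar days after 2022/06/16 is 2022/09/14.

2022/09/14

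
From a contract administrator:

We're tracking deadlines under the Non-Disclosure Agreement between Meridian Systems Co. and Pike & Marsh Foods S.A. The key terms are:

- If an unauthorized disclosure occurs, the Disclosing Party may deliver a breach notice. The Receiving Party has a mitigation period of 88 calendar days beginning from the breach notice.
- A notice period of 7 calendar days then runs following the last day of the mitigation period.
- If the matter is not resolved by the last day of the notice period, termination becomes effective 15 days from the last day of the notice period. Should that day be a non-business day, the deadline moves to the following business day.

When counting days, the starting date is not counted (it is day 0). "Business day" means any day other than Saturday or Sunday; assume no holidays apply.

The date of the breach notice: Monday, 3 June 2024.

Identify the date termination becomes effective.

23 September 2024

The last day of the mitigation period: 88 calendar days after 3 June 2024 is 30 August 2024.
Adding 7 calendar days to 30 August 2024 gives 6 September 2024, which is the last day of the notice period.
The date termination becomes effective: 6 September 2024 + 15 days = 21 September 2024. That falls on a Saturday, so it rolls to the next business day, Monday, 23 September 2024.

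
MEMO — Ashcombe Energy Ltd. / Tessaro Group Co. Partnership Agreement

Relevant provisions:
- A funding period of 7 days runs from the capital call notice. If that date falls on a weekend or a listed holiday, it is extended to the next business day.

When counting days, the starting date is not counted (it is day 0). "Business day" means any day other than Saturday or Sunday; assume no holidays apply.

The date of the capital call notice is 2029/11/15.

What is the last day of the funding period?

The last day of the funding period: 2029/11/15 + 7 days = 2029/11/22. 2029/11/22 is a Thursday, so no roll-forward applies.

2029/11/22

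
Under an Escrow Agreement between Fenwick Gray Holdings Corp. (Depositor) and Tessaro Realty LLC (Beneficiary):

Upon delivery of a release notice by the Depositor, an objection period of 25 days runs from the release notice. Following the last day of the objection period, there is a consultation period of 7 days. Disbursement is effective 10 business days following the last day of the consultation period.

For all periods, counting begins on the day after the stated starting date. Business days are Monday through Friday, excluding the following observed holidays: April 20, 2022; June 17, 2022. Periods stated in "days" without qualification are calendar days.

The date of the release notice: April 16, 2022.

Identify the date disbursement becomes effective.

June 1, 2022

Adding 25 calendar days to April 16, 2022 gives May 11, 2022, which is the last day of the objection period.
The last day of the consultation period: May 11, 2022 + 7 days = May 18, 2022.
From Wednesday, May 18, 2022, 10 business days (May 19, May 20, May 23, May 24, May 25, May 26, May 27, May 30, May 31, Jun 1, skipping weekends) brings us to Wednesday, June 1, 2022, which is the date disbursement becomes effective.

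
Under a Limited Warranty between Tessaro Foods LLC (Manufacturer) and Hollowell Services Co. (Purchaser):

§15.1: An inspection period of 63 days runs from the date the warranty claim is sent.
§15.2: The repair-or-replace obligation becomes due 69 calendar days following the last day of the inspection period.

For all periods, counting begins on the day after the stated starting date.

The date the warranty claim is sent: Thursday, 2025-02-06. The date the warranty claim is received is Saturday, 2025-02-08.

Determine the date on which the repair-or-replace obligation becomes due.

Adding 63 calendar days to 2025-02-06 gives 2025-04-10, which is the last day of the inspection period.
The date on which the repair-or-replace obligation becomes due: 2025-04-10 + 69 days = 2025-06-18.

2025-06-18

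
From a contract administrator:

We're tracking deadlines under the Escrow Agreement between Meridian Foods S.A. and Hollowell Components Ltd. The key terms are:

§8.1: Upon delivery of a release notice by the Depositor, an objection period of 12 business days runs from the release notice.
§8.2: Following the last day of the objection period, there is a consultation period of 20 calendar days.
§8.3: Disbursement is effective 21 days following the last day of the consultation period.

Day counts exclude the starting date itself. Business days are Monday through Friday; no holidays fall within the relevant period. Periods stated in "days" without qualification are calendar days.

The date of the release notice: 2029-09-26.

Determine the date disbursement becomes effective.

2029-11-22

The last day of the objection period: counting 12 business days from Wednesday, 2029-09-26 (Sep 27, Sep 28, Oct 1, Oct 2, …, Oct 10, Oct 11, Oct 12, skipping weekends) reaches Friday, 2029-10-12.
The last day of the consultation period: 2029-10-12 + 20 days = 2029-11-01.
The date disbursement becomes effective: 2029-11-01 + 21 days = 2029-11-22.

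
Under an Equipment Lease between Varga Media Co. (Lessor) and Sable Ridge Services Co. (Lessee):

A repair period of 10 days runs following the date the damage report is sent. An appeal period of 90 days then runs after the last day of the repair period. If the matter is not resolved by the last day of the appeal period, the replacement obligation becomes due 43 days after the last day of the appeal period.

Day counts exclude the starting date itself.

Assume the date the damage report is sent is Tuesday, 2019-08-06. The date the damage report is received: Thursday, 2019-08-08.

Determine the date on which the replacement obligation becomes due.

The last day of the repair period: 10 calendar days after 2019-08-06 is 2019-08-16.
The last day of the appeal period: 2019-08-16 + 90 days = 2019-11-14.
The date on which the replacement obligation becomes due: 43 calendar days after 2019-11-14 is 2019-12-27.

2019-12-27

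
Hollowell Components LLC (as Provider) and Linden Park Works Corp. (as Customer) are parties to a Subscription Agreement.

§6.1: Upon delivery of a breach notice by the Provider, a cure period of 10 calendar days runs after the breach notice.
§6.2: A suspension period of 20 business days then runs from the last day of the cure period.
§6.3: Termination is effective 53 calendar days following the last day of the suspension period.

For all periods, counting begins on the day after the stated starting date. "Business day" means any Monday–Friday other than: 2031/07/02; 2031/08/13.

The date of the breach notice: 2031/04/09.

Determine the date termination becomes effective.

2031/07/08

The last day of the cure period: 10 calendar days after 2031/04/09 is 2031/04/19.
The last day of the suspension period: counting 20 business days from Saturday, 2031/04/19 (Apr 21, Apr 22, Apr 23, Apr 24, …, May 14, May 15, May 16, skipping weekends) reaches Friday, 2031/05/16.
The date termination becomes effective: 53 calendar days after 2031/05/16 is 2031/07/08.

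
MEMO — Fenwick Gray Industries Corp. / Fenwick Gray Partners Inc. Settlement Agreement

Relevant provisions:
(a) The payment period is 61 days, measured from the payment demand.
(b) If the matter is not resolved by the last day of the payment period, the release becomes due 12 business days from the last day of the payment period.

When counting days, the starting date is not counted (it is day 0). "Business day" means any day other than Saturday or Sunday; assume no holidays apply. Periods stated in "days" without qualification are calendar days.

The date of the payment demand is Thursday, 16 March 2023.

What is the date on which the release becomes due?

The last day of the payment period: 61 calendar days after 16 March 2023 is 16 May 2023.
The date on which the release becomes due: counting 12 business days from Tuesday, 16 May 2023 (May 17, May 18, May 19, May 22, …, May 30, May 31, Jun 1, skipping weekends) reaches Thursday, 1 June 2023.

1 June 2023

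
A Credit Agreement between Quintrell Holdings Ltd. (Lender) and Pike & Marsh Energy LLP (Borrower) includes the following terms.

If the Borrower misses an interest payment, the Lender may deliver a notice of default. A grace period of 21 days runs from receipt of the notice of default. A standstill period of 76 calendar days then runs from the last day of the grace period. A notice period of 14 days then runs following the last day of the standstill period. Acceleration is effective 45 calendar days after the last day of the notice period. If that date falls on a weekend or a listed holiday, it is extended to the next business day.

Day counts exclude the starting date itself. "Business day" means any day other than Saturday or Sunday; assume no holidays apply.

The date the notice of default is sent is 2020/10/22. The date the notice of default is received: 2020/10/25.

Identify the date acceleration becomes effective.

2021/03/30

Adding 21 calendar days to 2020/10/25 gives 2020/11/15, which is the last day of the grace period.
The last day of the standstill period: 76 calendar days after 2020/11/15 is 2021/01/30.
Adding 14 calendar days to 2021/01/30 gives 2021/02/13, which is the last day of the notice period.
The date acceleration becomes effective: 2021/02/13 + 45 days = 2021/03/30. 2021/03/30 is a Tuesday, so no roll-forward applies.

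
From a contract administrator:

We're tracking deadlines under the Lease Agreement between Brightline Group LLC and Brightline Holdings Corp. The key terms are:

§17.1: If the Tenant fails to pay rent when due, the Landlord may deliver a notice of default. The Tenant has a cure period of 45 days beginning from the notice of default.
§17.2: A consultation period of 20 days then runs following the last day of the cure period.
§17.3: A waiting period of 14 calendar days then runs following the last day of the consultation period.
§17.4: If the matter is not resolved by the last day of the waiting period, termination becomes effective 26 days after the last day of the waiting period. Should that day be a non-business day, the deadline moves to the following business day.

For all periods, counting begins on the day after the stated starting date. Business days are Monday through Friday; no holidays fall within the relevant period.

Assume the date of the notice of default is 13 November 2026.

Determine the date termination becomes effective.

Adding 45 calendar days to 13 November 2026 gives 28 December 2026, which is the last day of the cure period.
Adding 20 calendar days to 28 December 2026 gives 17 January 2027, which is the last day of the consultation period.
Adding 14 calendar days to 17 January 2027 gives 31 January 2027, which is the last day of the waiting period.
The date termination becomes effective: 31 January 2027 + 26 days = 26 February 2027. 26 February 2027 is a Friday, so no roll-forward applies.

26 February 2027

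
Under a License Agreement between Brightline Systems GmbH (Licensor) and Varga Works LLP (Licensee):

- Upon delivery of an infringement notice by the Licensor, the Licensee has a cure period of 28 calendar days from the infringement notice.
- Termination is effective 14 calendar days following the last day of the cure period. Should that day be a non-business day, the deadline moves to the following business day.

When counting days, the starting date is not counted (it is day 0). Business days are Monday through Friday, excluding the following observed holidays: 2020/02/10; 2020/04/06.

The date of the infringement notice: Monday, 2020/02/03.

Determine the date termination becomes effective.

The last day of the cure period: 28 calendar days after 2020/02/03 is 2020/03/02.
The date termination becomes effective: 14 calendar days after 2020/03/02 is 2020/03/16. 2020/03/16 is a Monday and is not a listed holiday, so no roll-forward applies.

2020/03/16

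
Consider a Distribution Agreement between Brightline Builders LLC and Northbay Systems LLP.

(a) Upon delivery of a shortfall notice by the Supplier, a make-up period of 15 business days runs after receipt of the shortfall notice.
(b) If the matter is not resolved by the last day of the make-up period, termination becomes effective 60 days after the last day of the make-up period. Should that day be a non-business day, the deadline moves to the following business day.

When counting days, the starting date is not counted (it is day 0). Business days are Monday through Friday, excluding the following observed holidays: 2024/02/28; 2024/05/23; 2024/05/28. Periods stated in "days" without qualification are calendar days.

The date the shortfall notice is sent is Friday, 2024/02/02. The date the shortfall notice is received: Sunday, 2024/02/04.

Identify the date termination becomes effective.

The last day of the make-up period: 15 business days after Sunday, 2024/02/04, skipping weekends — Feb 5, Feb 6, Feb 7, Feb 8, …, Feb 21, Feb 22, Feb 23 — lands on Friday, 2024/02/23.
Adding 60 calendar days to 2024/02/23 gives 2024/04/23, which is the date termination becomes effective. 2024/04/23 is a Tuesday and is not a listed holiday, so no roll-forward applies.

2024/04/23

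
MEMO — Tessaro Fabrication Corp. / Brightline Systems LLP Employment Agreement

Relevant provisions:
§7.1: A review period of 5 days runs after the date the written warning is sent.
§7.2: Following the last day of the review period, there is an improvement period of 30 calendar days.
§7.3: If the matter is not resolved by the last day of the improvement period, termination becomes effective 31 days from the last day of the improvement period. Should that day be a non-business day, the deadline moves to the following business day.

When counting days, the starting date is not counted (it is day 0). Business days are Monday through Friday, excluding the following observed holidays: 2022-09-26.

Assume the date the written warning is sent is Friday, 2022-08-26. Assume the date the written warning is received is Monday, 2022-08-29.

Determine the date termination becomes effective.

2022-10-31

Adding 5 calendar days to 2022-08-26 gives 2022-08-31, which is the last day of the review period.
The last day of the improvement period: 30 calendar days after 2022-08-31 is 2022-09-30.
Adding 31 calendar days to 2022-09-30 gives 2022-10-31, which is the date termination becomes effective. 2022-10-31 is a Monday and is not a listed holiday, so no roll-forward applies.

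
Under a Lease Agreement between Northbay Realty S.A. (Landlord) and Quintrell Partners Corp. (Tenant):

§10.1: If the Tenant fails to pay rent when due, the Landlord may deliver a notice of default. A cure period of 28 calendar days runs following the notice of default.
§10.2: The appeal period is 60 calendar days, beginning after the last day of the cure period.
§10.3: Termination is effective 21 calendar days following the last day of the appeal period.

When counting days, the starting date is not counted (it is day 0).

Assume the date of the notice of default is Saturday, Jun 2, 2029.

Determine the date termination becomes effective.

Sep 19, 2029

The last day of the cure period: 28 calendar days after Jun 2, 2029 is Jun 30, 2029.
Adding 60 calendar days to Jun 30, 2029 gives Aug 29, 2029, which is the last day of the appeal period.
The date termination becomes effective: Aug 29, 2029 + 21 days = Sep 19, 2029.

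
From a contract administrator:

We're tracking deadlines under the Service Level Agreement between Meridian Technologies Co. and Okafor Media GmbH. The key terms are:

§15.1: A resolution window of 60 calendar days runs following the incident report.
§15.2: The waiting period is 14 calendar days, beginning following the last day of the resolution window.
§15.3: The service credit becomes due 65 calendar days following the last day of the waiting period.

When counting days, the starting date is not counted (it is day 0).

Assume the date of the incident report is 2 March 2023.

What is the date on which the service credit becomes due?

19 July 2023

The last day of the resolution window: 2 March 2023 + 60 days = 1 May 2023.
Adding 14 calendar days to 1 May 2023 gives 15 May 2023, which is the last day of the waiting period.
Adding 65 calendar days to 15 May 2023 gives 19 July 2023, which is the date on which the service credit becomes due.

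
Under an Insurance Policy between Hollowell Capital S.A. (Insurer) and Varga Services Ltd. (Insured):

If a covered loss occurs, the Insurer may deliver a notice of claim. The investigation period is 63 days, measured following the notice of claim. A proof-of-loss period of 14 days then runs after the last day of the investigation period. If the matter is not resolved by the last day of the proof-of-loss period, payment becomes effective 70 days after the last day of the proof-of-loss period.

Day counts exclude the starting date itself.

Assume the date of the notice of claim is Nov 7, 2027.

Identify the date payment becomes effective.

Apr 2, 2028

The last day of the investigation period: Nov 7, 2027 + 63 days = Jan 9, 2028.
Adding 14 calendar days to Jan 9, 2028 gives Jan 23, 2028, which is the last day of the proof-of-loss period.
The date payment becomes effective: 70 calendar days after Jan 23, 2028 is Apr 2, 2028.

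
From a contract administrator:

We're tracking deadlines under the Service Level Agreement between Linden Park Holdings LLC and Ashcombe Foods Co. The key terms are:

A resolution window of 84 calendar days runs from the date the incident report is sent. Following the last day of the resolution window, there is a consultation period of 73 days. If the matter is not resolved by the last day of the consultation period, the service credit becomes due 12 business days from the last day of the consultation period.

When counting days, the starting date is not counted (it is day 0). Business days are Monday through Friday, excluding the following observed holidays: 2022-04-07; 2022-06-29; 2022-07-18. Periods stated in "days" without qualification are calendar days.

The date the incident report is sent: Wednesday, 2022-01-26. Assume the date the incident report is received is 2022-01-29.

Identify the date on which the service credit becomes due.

Adding 84 calendar days to 2022-01-26 gives 2022-04-20, which is the last day of the resolution window.
The last day of the consultation period: 2022-04-20 + 73 days = 2022-07-02.
The date on which the service credit becomes due: counting 12 business days from Saturday, 2022-07-02 (Jul 4, Jul 5, Jul 6, Jul 7, …, Jul 15, Jul 19, Jul 20, skipping weekends and the listed holiday on Jul 18) reaches Wednesday, 2022-07-20.

2022-07-20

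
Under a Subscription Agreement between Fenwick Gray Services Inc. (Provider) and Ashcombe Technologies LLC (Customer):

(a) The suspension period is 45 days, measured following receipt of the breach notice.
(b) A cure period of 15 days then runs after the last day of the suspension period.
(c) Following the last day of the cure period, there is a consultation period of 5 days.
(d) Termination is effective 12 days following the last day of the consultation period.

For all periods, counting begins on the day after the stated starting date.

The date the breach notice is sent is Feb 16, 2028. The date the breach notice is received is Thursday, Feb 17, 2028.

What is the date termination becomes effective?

May 4, 2028

The last day of the suspension period: 45 calendar days after Feb 17, 2028 is Apr 2, 2028.
The last day of the cure period: 15 calendar days after Apr 2, 2028 is Apr 17, 2028.
Adding 5 calendar days to Apr 17, 2028 gives Apr 22, 2028, which is the last day of the consultation period.
Adding 12 calendar days to Apr 22, 2028 gives May 4, 2028, which is the date termination becomes effective.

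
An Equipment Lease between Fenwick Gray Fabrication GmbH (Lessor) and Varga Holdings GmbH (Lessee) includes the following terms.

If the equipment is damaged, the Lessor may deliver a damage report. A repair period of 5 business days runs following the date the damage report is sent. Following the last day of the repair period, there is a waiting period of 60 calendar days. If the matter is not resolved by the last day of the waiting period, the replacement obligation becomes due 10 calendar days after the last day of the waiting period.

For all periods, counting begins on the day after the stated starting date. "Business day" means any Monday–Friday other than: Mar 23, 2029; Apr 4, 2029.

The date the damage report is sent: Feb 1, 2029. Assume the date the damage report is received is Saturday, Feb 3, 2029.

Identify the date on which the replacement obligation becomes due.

From Thursday, Feb 1, 2029, 5 business days (Feb 2, Feb 5, Feb 6, Feb 7, Feb 8, skipping weekends) brings us to Thursday, Feb 8, 2029, which is the last day of the repair period.
The last day of the waiting period: Feb 8, 2029 + 60 days = Apr 9, 2029.
Adding 10 calendar days to Apr 9, 2029 gives Apr 19, 2029, which is the date on which the replacement obligation becomes due.

Apr 19, 2029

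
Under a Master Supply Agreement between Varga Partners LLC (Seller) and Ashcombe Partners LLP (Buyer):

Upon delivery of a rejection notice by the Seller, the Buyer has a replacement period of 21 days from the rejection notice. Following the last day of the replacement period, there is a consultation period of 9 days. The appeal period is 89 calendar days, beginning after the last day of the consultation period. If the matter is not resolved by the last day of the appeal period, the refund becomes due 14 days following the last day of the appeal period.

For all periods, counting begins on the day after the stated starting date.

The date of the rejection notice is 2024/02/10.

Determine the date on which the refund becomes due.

2024/06/22

Adding 21 calendar days to 2024/02/10 gives 2024/03/02, which is the last day of the replacement period.
The last day of the consultation period: 9 calendar days after 2024/03/02 is 2024/03/11.
Adding 89 calendar days to 2024/03/11 gives 2024/06/08, which is the last day of the appeal period.
Adding 14 calendar days to 2024/06/08 gives 2024/06/22, which is the date on which the refund becomes due.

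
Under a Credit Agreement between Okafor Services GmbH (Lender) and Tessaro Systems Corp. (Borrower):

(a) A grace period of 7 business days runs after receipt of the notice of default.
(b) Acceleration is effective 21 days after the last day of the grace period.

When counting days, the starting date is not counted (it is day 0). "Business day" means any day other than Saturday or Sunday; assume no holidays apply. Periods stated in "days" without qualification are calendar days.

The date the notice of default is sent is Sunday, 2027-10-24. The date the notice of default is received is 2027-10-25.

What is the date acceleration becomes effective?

The last day of the grace period: 7 business days after Monday, 2027-10-25, skipping weekends — Oct 26, Oct 27, Oct 28, Oct 29, Nov 1, Nov 2, Nov 3 — lands on Wednesday, 2027-11-03.
The date acceleration becomes effective: 2027-11-03 + 21 days = 2027-11-24.

2027-11-24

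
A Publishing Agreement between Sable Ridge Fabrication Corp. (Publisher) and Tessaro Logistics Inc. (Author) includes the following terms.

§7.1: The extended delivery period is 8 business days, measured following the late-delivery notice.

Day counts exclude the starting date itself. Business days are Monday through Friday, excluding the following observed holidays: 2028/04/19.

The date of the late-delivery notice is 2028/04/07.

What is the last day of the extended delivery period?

The last day of the extended delivery period: 8 business days after Friday, 2028/04/07, skipping weekends and the listed holiday on Apr 19 — Apr 10, Apr 11, Apr 12, Apr 13, Apr 14, Apr 17, Apr 18, Apr 20 — lands on Thursday, 2028/04/20.

2028/04/20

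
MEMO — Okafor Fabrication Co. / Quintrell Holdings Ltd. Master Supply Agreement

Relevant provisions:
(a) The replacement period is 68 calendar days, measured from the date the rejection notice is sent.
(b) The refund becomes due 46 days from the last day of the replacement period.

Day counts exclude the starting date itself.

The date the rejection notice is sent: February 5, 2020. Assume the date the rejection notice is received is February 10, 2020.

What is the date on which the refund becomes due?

May 29, 2020

The last day of the replacement period: 68 calendar days after February 5, 2020 is April 13, 2020.
The date on which the refund becomes due: 46 calendar days after April 13, 2020 is May 29, 2020.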